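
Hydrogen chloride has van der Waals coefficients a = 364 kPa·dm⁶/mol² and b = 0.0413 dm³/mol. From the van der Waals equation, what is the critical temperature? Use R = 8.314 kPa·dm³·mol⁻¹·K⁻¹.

For a van der Waals gas, T_c = 8a/(27Rb).
T_c = 8×364/(27×8.314×0.0413) = 2912.0/9.2709 = 314.1 K

T_c ≈ 314.1 K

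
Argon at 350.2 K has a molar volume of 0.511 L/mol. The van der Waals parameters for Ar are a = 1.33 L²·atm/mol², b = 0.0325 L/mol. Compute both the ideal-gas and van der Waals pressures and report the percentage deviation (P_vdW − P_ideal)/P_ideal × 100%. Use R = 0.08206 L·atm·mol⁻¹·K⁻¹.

-2.26 %

Ideal: P_ideal = RT/V_m = (0.08206)(350.2)/0.511 = 56.2376 atm
vdW: P = RT/(V_m − b) − a/V_m² = 28.7374/0.478500 − 1.33/0.261121 = 60.0573 − 5.09342 = 54.9639 atm
% deviation = (54.9639 − 56.2376)/56.2376 × 100% = -2.26%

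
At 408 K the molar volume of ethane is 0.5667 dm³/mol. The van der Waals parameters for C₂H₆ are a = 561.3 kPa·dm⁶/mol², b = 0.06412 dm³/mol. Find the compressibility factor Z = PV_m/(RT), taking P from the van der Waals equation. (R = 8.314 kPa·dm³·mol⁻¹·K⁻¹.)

Z ≈ 0.8356

P = RT/(V_m − b) − a/V_m² = (8.314)(408)/(0.5667 − 0.06412) − 561.3/(0.5667)²
  = 3392.1/0.50258 − 1747.8 = 6749.4 − 1747.8 = 5001.6 kPa
Z = PV_m/(RT) = (5001.6)(0.5667)/((8.314)(408)) = 2834.4/3392.1 = 0.8356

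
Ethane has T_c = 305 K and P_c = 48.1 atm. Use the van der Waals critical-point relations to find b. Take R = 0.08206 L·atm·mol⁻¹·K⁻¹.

From T_c = 8a/(27Rb) and P_c = a/(27b²): b = R T_c/(8 P_c).
b = (0.08206)(305)/(8×48.1) = 25.028/384.80 = 0.06504 L/mol

b ≈ 0.06504 L/mol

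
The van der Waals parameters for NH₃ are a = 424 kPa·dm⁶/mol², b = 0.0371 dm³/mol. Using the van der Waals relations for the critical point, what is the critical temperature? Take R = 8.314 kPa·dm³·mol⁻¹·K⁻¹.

For a van der Waals gas, T_c = 8a/(27Rb).
T_c = 8×424/(27×8.314×0.0371) = 3392.0/8.3281 = 407.3 K

T_c ≈ 407.3 K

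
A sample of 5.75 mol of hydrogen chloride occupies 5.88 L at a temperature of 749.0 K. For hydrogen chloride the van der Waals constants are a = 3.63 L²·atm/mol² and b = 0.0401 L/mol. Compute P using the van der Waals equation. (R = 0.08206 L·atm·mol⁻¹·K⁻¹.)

P ≈ 59.09 atm

P = nRT/(V − nb) − a n²/V²
nRT/(V − nb) = (5.75)(0.08206)(749.0)/(5.88 − 5.75×0.0401) = 353.41/5.6494 = 62.557 atm
a n²/V² = (3.63)(5.75)²/(5.88)² = 3.4713 atm
P = 62.557 − 3.4713 = 59.09 atm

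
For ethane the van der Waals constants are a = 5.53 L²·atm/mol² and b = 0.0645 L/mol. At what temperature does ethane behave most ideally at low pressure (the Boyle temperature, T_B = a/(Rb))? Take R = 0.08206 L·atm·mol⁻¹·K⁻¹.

T_B ≈ 1045 K

For a van der Waals gas the second virial coefficient B₂ = b − a/(RT) vanishes at T_B = a/(Rb).
T_B = 5.53/(0.08206×0.0645) = 5.53/0.0052929 = 1045 K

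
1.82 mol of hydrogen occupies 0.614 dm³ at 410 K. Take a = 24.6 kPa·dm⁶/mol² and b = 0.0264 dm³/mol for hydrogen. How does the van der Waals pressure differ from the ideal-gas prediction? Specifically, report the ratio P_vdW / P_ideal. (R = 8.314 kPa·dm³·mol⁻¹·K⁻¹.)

Ideal: P_ideal = nRT/V = (1.82)(8.314)(410)/0.614 = 10104.1 kPa
vdW: P = nRT/(V − nb) − a n²/V² = 6203.91/0.565952 − 81.4850/0.376996 = 10961.9 − 216.143 = 10745.8 kPa
Ratio = 10745.8/10104.1 = 1.064

P_vdW / P_ideal ≈ 1.064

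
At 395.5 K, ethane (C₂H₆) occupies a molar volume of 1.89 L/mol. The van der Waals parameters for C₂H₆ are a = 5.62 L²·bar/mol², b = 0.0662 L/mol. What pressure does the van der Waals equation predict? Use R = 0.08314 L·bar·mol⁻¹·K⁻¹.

P = RT/(V_m − b) − a/V_m²
RT/(V_m − b) = (0.08314)(395.5)/(1.89 − 0.0662) = 32.882/1.8238 = 18.029 bar
a/V_m² = 5.62/(1.89)² = 1.5733 bar
P = 18.029 − 1.5733 = 16.46 bar

P ≈ 16.46 bar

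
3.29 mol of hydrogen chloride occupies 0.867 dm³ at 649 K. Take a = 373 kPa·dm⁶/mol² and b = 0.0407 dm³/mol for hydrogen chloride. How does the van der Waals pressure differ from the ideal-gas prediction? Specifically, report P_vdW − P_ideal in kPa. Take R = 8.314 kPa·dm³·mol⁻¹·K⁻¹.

Ideal: P_ideal = nRT/V = (3.29)(8.314)(649)/0.867 = 20475.4 kPa
vdW: P = nRT/(V − nb) − a n²/V² = 17752.1/0.733097 − 4037.39/0.751689 = 24215.2 − 5371.09 = 18844.1 kPa
ΔP = 18844.1 − 20475.4 = -1631 kPa

ΔP ≈ -1631 kPa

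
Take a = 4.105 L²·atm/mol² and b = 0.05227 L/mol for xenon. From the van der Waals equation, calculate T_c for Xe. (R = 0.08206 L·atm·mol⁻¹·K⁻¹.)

For a van der Waals gas, T_c = 8a/(27Rb).
T_c = 8×4.105/(27×0.08206×0.05227) = 32.840/0.11581 = 283.6 K

T_c ≈ 283.6 K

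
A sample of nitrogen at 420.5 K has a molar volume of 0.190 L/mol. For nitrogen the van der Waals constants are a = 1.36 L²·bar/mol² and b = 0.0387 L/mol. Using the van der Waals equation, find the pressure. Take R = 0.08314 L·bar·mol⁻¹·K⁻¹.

P ≈ 193.4 bar

P = RT/(V_m − b) − a/V_m²
RT/(V_m − b) = (0.08314)(420.5)/(0.190 − 0.0387) = 34.960/0.15130 = 231.06 bar
a/V_m² = 1.36/(0.190)² = 37.673 bar
P = 231.06 − 37.673 = 193.4 bar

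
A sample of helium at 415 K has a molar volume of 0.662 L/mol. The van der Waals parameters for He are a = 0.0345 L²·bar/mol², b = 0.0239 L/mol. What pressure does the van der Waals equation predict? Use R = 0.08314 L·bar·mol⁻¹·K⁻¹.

P ≈ 53.99 bar

P = RT/(V_m − b) − a/V_m²
RT/(V_m − b) = (0.08314)(415)/(0.662 − 0.0239) = 34.503/0.63810 = 54.071 bar
a/V_m² = 0.0345/(0.662)² = 0.078723 bar
P = 54.071 − 0.078723 = 53.99 bar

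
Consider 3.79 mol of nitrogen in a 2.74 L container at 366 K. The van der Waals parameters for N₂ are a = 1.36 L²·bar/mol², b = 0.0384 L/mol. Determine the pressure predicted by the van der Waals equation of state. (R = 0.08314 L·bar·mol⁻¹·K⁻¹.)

P = nRT/(V − nb) − a n²/V²
nRT/(V − nb) = (3.79)(0.08314)(366)/(2.74 − 3.79×0.0384) = 115.33/2.5945 = 44.452 bar
a n²/V² = (1.36)(3.79)²/(2.74)² = 2.6021 bar
P = 44.452 − 2.6021 = 41.85 bar

P ≈ 41.85 bar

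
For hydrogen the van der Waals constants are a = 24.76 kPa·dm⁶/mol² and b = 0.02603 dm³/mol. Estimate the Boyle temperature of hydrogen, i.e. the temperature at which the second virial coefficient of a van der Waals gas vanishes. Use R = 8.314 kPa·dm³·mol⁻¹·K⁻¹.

For a van der Waals gas the second virial coefficient B₂ = b − a/(RT) vanishes at T_B = a/(Rb).
T_B = 24.76/(8.314×0.02603) = 24.76/0.21641 = 114.4 K

T_B ≈ 114.4 K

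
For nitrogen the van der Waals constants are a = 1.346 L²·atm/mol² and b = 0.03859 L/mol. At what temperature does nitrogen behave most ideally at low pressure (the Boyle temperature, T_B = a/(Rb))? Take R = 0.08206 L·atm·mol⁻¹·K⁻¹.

T_B ≈ 425.0 K

For a van der Waals gas the second virial coefficient B₂ = b − a/(RT) vanishes at T_B = a/(Rb).
T_B = 1.346/(0.08206×0.03859) = 1.346/0.0031667 = 425.0 K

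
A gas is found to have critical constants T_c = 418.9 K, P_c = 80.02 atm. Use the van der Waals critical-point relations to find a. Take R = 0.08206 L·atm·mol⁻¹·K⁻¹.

From T_c = 8a/(27Rb) and P_c = a/(27b²): a = 27 R² T_c²/(64 P_c).
a = 27×(0.08206)²×(418.9)²/(64×80.02) = 31904/5121.3 = 6.230 L²·atm/mol²

a ≈ 6.230 L²·atm/mol²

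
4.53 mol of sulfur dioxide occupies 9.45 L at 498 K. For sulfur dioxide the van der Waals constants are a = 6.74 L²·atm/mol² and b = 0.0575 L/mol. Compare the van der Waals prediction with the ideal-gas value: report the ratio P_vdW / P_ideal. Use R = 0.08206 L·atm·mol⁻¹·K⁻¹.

Ideal: P_ideal = nRT/V = (4.53)(0.08206)(498)/9.45 = 19.5897 atm
vdW: P = nRT/(V − nb) − a n²/V² = 185.122/9.18953 − 138.311/89.3025 = 20.1449 − 1.54879 = 18.5961 atm
Ratio = 18.5961/19.5897 = 0.9493

P_vdW / P_ideal ≈ 0.9493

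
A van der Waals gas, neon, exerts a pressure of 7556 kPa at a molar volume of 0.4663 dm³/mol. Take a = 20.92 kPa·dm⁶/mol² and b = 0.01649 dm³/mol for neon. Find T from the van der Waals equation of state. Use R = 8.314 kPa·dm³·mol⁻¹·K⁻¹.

T = (P + a/V_m²)(V_m − b)/R
P + a/V_m² = 7556 + 20.92/(0.4663)² = 7652.2 kPa
V_m − b = 0.4663 − 0.01649 = 0.44981 dm³/mol
T = (7652.2)(0.44981)/8.314 = 414.0 K

T ≈ 414.0 K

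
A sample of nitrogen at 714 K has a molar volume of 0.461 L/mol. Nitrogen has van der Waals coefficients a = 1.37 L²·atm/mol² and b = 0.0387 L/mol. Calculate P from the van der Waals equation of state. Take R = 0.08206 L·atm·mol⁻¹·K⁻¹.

P = RT/(V_m − b) − a/V_m²
RT/(V_m − b) = (0.08206)(714)/(0.461 − 0.0387) = 58.591/0.42230 = 138.74 atm
a/V_m² = 1.37/(0.461)² = 6.4464 atm
P = 138.74 − 6.4464 = 132.3 atm

P ≈ 132.3 atm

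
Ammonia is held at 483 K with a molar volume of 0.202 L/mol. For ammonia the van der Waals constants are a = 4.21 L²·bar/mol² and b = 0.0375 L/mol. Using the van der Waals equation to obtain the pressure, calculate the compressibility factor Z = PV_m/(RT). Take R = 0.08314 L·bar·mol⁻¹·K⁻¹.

P = RT/(V_m − b) − a/V_m² = (0.08314)(483)/(0.202 − 0.0375) − 4.21/(0.202)²
  = 40.157/0.16450 − 103.18 = 244.12 − 103.18 = 140.94 bar
Z = PV_m/(RT) = (140.94)(0.202)/((0.08314)(483)) = 28.470/40.157 = 0.7090

Z ≈ 0.7090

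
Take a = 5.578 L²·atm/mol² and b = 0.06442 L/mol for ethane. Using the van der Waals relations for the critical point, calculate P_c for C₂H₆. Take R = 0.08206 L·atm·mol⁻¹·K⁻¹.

P_c ≈ 49.78 atm

For a van der Waals gas, P_c = a/(27b²).
P_c = 5.578/(27×(0.06442)²) = 5.578/0.11205 = 49.78 atm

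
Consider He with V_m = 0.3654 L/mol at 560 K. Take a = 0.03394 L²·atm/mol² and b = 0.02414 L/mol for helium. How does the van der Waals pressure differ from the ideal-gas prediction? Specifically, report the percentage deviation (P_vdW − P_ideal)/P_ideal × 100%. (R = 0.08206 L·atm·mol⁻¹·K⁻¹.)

6.87 %

Ideal: P_ideal = RT/V_m = (0.08206)(560)/0.3654 = 125.762 atm
vdW: P = RT/(V_m − b) − a/V_m² = 45.9536/0.341260 − 0.03394/0.133517 = 134.659 − 0.254200 = 134.405 atm
% deviation = (134.405 − 125.762)/125.762 × 100% = 6.87%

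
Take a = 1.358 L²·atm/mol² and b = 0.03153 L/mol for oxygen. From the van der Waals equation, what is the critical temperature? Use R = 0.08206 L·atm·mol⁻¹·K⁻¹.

For a van der Waals gas, T_c = 8a/(27Rb).
T_c = 8×1.358/(27×0.08206×0.03153) = 10.864/0.069858 = 155.5 K

T_c ≈ 155.5 K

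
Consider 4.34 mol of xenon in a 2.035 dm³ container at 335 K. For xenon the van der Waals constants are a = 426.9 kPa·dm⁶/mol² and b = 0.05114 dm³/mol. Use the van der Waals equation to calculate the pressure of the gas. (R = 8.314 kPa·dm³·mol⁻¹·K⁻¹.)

P = nRT/(V − nb) − a n²/V²
nRT/(V − nb) = (4.34)(8.314)(335)/(2.035 − 4.34×0.05114) = 12088/1.8131 = 6667.0 kPa
a n²/V² = (426.9)(4.34)²/(2.035)² = 1941.7 kPa
P = 6667.0 − 1941.7 = 4725 kPa

P ≈ 4725 kPa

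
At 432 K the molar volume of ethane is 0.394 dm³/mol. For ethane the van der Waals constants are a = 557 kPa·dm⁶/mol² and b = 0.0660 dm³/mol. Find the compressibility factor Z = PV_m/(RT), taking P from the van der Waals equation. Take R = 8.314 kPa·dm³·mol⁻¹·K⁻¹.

Z ≈ 0.8076

P = RT/(V_m − b) − a/V_m² = (8.314)(432)/(0.394 − 0.0660) − 557/(0.394)²
  = 3591.6/0.32800 − 3588.1 = 10950 − 3588.1 = 7362 kPa
Z = PV_m/(RT) = (7362)(0.394)/((8.314)(432)) = 2900.6/3591.6 = 0.8076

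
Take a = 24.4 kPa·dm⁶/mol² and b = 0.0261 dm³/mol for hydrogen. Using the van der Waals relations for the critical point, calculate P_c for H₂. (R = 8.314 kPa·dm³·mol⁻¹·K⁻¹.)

P_c ≈ 1327 kPa

For a van der Waals gas, P_c = a/(27b²).
P_c = 24.4/(27×(0.0261)²) = 24.4/0.018393 = 1327 kPa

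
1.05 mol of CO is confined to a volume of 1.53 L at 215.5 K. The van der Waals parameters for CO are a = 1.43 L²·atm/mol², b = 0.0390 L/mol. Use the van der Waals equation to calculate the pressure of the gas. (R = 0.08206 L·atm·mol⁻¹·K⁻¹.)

P = nRT/(V − nb) − a n²/V²
nRT/(V − nb) = (1.05)(0.08206)(215.5)/(1.53 − 1.05×0.0390) = 18.568/1.4891 = 12.469 atm
a n²/V² = (1.43)(1.05)²/(1.53)² = 0.67349 atm
P = 12.469 − 0.67349 = 11.80 atm

P ≈ 11.80 atm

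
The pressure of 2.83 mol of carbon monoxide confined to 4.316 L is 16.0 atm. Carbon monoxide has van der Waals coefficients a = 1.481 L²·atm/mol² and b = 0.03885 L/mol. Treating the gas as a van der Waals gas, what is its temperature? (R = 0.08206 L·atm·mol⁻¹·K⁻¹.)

T ≈ 301.3 K

T = (P + a n²/V²)(V − nb)/(nR)
P + a n²/V² = 16.0 + (1.481)(2.83)²/(4.316)² = 16.637 atm
V − nb = 4.316 − (2.83)(0.03885) = 4.2061 L
T = (16.637)(4.2061)/((2.83)(0.08206)) = 301.3 K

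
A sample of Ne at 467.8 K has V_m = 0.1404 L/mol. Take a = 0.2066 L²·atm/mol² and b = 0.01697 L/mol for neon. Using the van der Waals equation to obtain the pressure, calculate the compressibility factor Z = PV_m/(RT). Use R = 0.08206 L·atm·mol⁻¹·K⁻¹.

P = RT/(V_m − b) − a/V_m² = (0.08206)(467.8)/(0.1404 − 0.01697) − 0.2066/(0.1404)²
  = 38.388/0.12343 − 10.481 = 311.01 − 10.481 = 300.53 atm
Z = PV_m/(RT) = (300.53)(0.1404)/((0.08206)(467.8)) = 42.194/38.388 = 1.099

Z ≈ 1.099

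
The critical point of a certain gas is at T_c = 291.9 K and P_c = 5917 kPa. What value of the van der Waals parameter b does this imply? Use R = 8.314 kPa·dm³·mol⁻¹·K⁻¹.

b ≈ 0.05127 dm³/mol

From T_c = 8a/(27Rb) and P_c = a/(27b²): b = R T_c/(8 P_c).
b = (8.314)(291.9)/(8×5917) = 2426.9/47336 = 0.05127 dm³/mol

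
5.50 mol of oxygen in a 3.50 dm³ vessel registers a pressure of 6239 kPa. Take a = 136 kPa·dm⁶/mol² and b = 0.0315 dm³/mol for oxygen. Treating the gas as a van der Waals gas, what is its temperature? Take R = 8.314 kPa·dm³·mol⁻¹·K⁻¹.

T = (P + a n²/V²)(V − nb)/(nR)
P + a n²/V² = 6239 + (136)(5.50)²/(3.50)² = 6574.8 kPa
V − nb = 3.50 − (5.50)(0.0315) = 3.3268 dm³
T = (6574.8)(3.3268)/((5.50)(8.314)) = 478.3 K

T ≈ 478.3 K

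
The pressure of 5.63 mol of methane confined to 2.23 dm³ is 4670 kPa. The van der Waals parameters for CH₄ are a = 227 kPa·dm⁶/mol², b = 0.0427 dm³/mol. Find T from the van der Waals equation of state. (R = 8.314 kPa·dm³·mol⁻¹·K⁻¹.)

T ≈ 260.0 K

T = (P + a n²/V²)(V − nb)/(nR)
P + a n²/V² = 4670 + (227)(5.63)²/(2.23)² = 6116.9 kPa
V − nb = 2.23 − (5.63)(0.0427) = 1.9896 dm³
T = (6116.9)(1.9896)/((5.63)(8.314)) = 260.0 K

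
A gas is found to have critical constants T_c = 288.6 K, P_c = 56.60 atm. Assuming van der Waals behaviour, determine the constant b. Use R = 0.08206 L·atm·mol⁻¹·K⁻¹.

b ≈ 0.05230 L/mol

From T_c = 8a/(27Rb) and P_c = a/(27b²): b = R T_c/(8 P_c).
b = (0.08206)(288.6)/(8×56.60) = 23.683/452.80 = 0.05230 L/mol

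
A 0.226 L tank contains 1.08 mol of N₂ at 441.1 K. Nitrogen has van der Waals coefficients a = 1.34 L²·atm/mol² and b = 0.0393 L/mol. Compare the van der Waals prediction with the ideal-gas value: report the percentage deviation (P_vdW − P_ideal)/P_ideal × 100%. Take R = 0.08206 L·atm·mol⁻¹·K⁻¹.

Ideal: P_ideal = nRT/V = (1.08)(0.08206)(441.1)/0.226 = 172.975 atm
vdW: P = nRT/(V − nb) − a n²/V² = 39.0924/0.183556 − 1.56298/0.0510760 = 212.973 − 30.6011 = 182.372 atm
% deviation = (182.372 − 172.975)/172.975 × 100% = 5.43%

5.43 %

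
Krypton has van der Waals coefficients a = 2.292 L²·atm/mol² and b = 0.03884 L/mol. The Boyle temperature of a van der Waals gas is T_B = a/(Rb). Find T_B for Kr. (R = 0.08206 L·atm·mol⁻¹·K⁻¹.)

For a van der Waals gas the second virial coefficient B₂ = b − a/(RT) vanishes at T_B = a/(Rb).
T_B = 2.292/(0.08206×0.03884) = 2.292/0.0031872 = 719.1 K

T_B ≈ 719.1 K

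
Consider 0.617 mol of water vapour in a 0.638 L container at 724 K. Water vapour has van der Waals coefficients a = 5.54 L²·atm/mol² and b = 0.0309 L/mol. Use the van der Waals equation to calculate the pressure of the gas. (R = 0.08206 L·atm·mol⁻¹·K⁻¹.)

P ≈ 54.04 atm

P = nRT/(V − nb) − a n²/V²
nRT/(V − nb) = (0.617)(0.08206)(724)/(0.638 − 0.617×0.0309) = 36.657/0.61893 = 59.226 atm
a n²/V² = (5.54)(0.617)²/(0.638)² = 5.1813 atm
P = 59.226 − 5.1813 = 54.04 atm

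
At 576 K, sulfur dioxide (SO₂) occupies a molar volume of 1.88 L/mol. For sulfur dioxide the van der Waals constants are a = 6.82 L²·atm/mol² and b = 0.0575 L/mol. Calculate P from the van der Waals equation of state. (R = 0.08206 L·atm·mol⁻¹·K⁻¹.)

P = RT/(V_m − b) − a/V_m²
RT/(V_m − b) = (0.08206)(576)/(1.88 − 0.0575) = 47.267/1.8225 = 25.935 atm
a/V_m² = 6.82/(1.88)² = 1.9296 atm
P = 25.935 − 1.9296 = 24.01 atm

P ≈ 24.01 atm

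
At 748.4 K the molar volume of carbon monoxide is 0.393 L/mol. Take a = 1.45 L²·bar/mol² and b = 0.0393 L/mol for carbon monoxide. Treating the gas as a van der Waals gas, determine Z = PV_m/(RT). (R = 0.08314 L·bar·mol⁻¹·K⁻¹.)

Z ≈ 1.052

P = RT/(V_m − b) − a/V_m² = (0.08314)(748.4)/(0.393 − 0.0393) − 1.45/(0.393)²
  = 62.222/0.35370 − 9.3882 = 175.92 − 9.3882 = 166.53 bar
Z = PV_m/(RT) = (166.53)(0.393)/((0.08314)(748.4)) = 65.446/62.222 = 1.052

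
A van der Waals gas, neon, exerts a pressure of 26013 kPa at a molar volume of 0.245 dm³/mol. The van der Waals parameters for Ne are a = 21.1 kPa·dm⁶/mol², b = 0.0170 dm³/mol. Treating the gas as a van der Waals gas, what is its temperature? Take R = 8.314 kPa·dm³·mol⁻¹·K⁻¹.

T = (P + a/V_m²)(V_m − b)/R
P + a/V_m² = 26013 + 21.1/(0.245)² = 26365 kPa
V_m − b = 0.245 − 0.0170 = 0.22800 dm³/mol
T = (26365)(0.22800)/8.314 = 723.0 K

T ≈ 723.0 K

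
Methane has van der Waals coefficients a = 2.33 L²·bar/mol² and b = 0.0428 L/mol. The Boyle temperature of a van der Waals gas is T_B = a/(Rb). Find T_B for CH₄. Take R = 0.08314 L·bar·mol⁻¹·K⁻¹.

T_B ≈ 654.8 K

For a van der Waals gas the second virial coefficient B₂ = b − a/(RT) vanishes at T_B = a/(Rb).
T_B = 2.33/(0.08314×0.0428) = 2.33/0.0035584 = 654.8 K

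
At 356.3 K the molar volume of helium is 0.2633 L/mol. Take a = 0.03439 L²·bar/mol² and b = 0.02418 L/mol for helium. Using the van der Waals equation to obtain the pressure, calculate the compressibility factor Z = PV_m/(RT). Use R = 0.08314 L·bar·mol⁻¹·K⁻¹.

P = RT/(V_m − b) − a/V_m² = (0.08314)(356.3)/(0.2633 − 0.02418) − 0.03439/(0.2633)²
  = 29.623/0.23912 − 0.49606 = 123.88 − 0.49606 = 123.38 bar
Z = PV_m/(RT) = (123.38)(0.2633)/((0.08314)(356.3)) = 32.486/29.623 = 1.097

Z ≈ 1.097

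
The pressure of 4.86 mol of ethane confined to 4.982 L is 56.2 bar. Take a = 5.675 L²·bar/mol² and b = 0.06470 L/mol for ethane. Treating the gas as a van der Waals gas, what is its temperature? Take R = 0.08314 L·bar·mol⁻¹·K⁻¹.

T ≈ 711.6 K

T = (P + a n²/V²)(V − nb)/(nR)
P + a n²/V² = 56.2 + (5.675)(4.86)²/(4.982)² = 61.600 bar
V − nb = 4.982 − (4.86)(0.06470) = 4.6676 L
T = (61.600)(4.6676)/((4.86)(0.08314)) = 711.6 K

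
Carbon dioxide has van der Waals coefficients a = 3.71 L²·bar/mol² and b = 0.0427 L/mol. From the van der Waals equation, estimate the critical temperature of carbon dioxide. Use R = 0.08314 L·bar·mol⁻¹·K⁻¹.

For a van der Waals gas, T_c = 8a/(27Rb).
T_c = 8×3.71/(27×0.08314×0.0427) = 29.680/0.095852 = 309.6 K

T_c ≈ 309.6 K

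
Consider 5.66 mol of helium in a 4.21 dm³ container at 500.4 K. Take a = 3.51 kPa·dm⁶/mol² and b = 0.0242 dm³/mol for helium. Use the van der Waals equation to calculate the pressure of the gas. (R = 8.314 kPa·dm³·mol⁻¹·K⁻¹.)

P ≈ 5775 kPa

P = nRT/(V − nb) − a n²/V²
nRT/(V − nb) = (5.66)(8.314)(500.4)/(4.21 − 5.66×0.0242) = 23547/4.0730 = 5781.2 kPa
a n²/V² = (3.51)(5.66)²/(4.21)² = 6.3442 kPa
P = 5781.2 − 6.3442 = 5775 kPa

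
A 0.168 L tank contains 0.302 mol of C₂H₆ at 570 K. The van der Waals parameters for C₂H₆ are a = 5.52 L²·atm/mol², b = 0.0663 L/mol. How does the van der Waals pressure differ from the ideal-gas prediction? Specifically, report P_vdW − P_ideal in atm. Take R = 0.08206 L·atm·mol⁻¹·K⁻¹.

ΔP ≈ -6.460 atm

Ideal: P_ideal = nRT/V = (0.302)(0.08206)(570)/0.168 = 84.0822 atm
vdW: P = nRT/(V − nb) − a n²/V² = 14.1258/0.147977 − 0.503446/0.0282240 = 95.4594 − 17.8375 = 77.6219 atm
ΔP = 77.6219 − 84.0822 = -6.460 atm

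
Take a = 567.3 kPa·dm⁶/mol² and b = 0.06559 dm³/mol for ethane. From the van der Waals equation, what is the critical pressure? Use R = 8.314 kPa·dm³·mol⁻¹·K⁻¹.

For a van der Waals gas, P_c = a/(27b²).
P_c = 567.3/(27×(0.06559)²) = 567.3/0.11616 = 4884 kPa

P_c ≈ 4884 kPa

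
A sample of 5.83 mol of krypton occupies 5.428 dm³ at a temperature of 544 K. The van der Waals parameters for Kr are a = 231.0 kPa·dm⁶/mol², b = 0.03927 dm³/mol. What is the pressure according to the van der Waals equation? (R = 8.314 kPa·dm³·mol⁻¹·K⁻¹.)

P ≈ 4805 kPa

P = nRT/(V − nb) − a n²/V²
nRT/(V − nb) = (5.83)(8.314)(544)/(5.428 − 5.83×0.03927) = 26368/5.1991 = 5071.6 kPa
a n²/V² = (231.0)(5.83)²/(5.428)² = 266.48 kPa
P = 5071.6 − 266.48 = 4805 kPa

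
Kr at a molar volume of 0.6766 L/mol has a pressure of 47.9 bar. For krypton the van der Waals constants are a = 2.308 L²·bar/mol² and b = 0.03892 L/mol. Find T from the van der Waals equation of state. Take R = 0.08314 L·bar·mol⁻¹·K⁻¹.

T ≈ 406.1 K

T = (P + a/V_m²)(V_m − b)/R
P + a/V_m² = 47.9 + 2.308/(0.6766)² = 52.942 bar
V_m − b = 0.6766 − 0.03892 = 0.63768 L/mol
T = (52.942)(0.63768)/0.08314 = 406.1 K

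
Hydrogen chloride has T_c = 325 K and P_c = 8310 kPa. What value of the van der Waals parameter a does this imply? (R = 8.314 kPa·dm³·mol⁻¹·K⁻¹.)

From T_c = 8a/(27Rb) and P_c = a/(27b²): a = 27 R² T_c²/(64 P_c).
a = 27×(8.314)²×(325)²/(64×8310) = 197129003/531840 = 370.7 kPa·dm⁶/mol²

a ≈ 370.7 kPa·dm⁶/mol²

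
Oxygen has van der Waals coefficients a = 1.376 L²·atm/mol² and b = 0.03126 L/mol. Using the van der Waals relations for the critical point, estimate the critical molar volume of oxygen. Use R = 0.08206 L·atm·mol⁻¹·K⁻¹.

V_m,c ≈ 0.09378 L/mol

For a van der Waals gas, V_m,c = 3b.
V_m,c = 3×0.03126 = 0.09378 L/mol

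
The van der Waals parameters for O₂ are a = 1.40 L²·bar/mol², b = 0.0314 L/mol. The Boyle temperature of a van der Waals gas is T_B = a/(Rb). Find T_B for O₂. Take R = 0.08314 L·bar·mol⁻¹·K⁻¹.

T_B ≈ 536.3 K

For a van der Waals gas the second virial coefficient B₂ = b − a/(RT) vanishes at T_B = a/(Rb).
T_B = 1.40/(0.08314×0.0314) = 1.40/0.0026106 = 536.3 K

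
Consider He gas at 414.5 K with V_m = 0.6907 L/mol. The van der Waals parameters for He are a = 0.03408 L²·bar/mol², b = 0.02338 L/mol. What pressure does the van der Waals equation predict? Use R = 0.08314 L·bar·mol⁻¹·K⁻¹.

P = RT/(V_m − b) − a/V_m²
RT/(V_m − b) = (0.08314)(414.5)/(0.6907 − 0.02338) = 34.462/0.66732 = 51.642 bar
a/V_m² = 0.03408/(0.6907)² = 0.071437 bar
P = 51.642 − 0.071437 = 51.57 bar

P ≈ 51.57 bar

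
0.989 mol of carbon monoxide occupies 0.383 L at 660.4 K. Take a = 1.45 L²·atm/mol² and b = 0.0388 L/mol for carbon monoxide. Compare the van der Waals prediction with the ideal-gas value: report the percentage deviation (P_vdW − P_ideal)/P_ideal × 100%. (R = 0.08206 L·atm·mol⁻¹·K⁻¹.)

4.23 %

Ideal: P_ideal = nRT/V = (0.989)(0.08206)(660.4)/0.383 = 139.938 atm
vdW: P = nRT/(V − nb) − a n²/V² = 53.5963/0.344627 − 1.41828/0.146689 = 155.520 − 9.66862 = 145.851 atm
% deviation = (145.851 − 139.938)/139.938 × 100% = 4.23%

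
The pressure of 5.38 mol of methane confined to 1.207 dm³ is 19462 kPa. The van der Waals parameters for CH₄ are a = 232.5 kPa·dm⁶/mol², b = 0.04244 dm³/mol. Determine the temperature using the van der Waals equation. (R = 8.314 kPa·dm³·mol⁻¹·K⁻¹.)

T ≈ 526.9 K

T = (P + a n²/V²)(V − nb)/(nR)
P + a n²/V² = 19462 + (232.5)(5.38)²/(1.207)² = 24081 kPa
V − nb = 1.207 − (5.38)(0.04244) = 0.97867 dm³
T = (24081)(0.97867)/((5.38)(8.314)) = 526.9 K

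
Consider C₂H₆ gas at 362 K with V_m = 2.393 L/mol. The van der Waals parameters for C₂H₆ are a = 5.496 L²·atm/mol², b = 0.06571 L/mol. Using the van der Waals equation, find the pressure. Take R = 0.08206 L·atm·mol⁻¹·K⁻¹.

P = RT/(V_m − b) − a/V_m²
RT/(V_m − b) = (0.08206)(362)/(2.393 − 0.06571) = 29.706/2.3273 = 12.764 atm
a/V_m² = 5.496/(2.393)² = 0.95976 atm
P = 12.764 − 0.95976 = 11.80 atm

P ≈ 11.80 atm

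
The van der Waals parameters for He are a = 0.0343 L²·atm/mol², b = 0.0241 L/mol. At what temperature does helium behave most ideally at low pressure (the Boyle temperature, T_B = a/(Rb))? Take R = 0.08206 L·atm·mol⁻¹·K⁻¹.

For a van der Waals gas the second virial coefficient B₂ = b − a/(RT) vanishes at T_B = a/(Rb).
T_B = 0.0343/(0.08206×0.0241) = 0.0343/0.0019776 = 17.34 K

T_B ≈ 17.34 K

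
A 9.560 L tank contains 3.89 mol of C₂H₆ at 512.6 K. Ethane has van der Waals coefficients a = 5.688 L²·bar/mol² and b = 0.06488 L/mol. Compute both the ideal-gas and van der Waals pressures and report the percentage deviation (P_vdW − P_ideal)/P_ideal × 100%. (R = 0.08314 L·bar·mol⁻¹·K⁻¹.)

Ideal: P_ideal = nRT/V = (3.89)(0.08314)(512.6)/9.560 = 17.3412 bar
vdW: P = nRT/(V − nb) − a n²/V² = 165.782/9.30762 − 86.0714/91.3936 = 17.8114 − 0.941766 = 16.8696 bar
% deviation = (16.8696 − 17.3412)/17.3412 × 100% = -2.72%

-2.72 %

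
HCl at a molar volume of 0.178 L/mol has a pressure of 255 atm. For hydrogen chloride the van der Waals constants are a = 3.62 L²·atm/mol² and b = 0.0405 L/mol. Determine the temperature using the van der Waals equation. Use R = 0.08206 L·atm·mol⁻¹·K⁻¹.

T = (P + a/V_m²)(V_m − b)/R
P + a/V_m² = 255 + 3.62/(0.178)² = 369.25 atm
V_m − b = 0.178 − 0.0405 = 0.13750 L/mol
T = (369.25)(0.13750)/0.08206 = 618.7 K

T ≈ 618.7 K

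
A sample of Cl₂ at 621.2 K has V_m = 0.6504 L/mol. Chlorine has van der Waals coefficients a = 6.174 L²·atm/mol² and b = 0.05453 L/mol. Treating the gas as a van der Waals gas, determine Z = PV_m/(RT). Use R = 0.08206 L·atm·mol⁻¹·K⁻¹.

Z ≈ 0.9053

P = RT/(V_m − b) − a/V_m² = (0.08206)(621.2)/(0.6504 − 0.05453) − 6.174/(0.6504)²
  = 50.976/0.59587 − 14.595 = 85.549 − 14.595 = 70.954 atm
Z = PV_m/(RT) = (70.954)(0.6504)/((0.08206)(621.2)) = 46.148/50.976 = 0.9053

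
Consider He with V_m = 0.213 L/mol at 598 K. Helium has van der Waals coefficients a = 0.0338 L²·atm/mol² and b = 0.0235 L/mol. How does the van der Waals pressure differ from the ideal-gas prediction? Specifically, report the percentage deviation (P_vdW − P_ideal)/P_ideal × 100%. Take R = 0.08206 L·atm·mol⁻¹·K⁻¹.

Ideal: P_ideal = RT/V_m = (0.08206)(598)/0.213 = 230.384 atm
vdW: P = RT/(V_m − b) − a/V_m² = 49.0719/0.189500 − 0.0338/0.0453690 = 258.955 − 0.745002 = 258.210 atm
% deviation = (258.210 − 230.384)/230.384 × 100% = 12.08%

12.08 %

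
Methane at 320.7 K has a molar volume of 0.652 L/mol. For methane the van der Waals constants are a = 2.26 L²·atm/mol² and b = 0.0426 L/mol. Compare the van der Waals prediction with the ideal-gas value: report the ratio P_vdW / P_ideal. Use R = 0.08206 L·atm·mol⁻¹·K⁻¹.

P_vdW / P_ideal ≈ 0.9382

Ideal: P_ideal = RT/V_m = (0.08206)(320.7)/0.652 = 40.3629 atm
vdW: P = RT/(V_m − b) − a/V_m² = 26.3166/0.609400 − 2.26/0.425104 = 43.1844 − 5.31635 = 37.8681 atm
Ratio = 37.8681/40.3629 = 0.9382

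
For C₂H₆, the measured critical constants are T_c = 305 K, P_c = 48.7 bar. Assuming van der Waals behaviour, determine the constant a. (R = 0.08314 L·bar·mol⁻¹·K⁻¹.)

a ≈ 5.570 L²·bar/mol²

From T_c = 8a/(27Rb) and P_c = a/(27b²): a = 27 R² T_c²/(64 P_c).
a = 27×(0.08314)²×(305)²/(64×48.7) = 17361/3116.8 = 5.570 L²·bar/mol²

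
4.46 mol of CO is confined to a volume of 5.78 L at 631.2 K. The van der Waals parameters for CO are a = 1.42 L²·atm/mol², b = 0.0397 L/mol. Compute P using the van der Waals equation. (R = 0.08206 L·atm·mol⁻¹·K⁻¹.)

P = nRT/(V − nb) − a n²/V²
nRT/(V − nb) = (4.46)(0.08206)(631.2)/(5.78 − 4.46×0.0397) = 231.01/5.6029 = 41.230 atm
a n²/V² = (1.42)(4.46)²/(5.78)² = 0.84548 atm
P = 41.230 − 0.84548 = 40.38 atm

P ≈ 40.38 atm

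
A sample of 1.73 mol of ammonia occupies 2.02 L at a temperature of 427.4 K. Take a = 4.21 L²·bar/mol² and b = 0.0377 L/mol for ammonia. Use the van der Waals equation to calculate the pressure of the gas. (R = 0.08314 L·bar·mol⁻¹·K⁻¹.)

P ≈ 28.36 bar

P = nRT/(V − nb) − a n²/V²
nRT/(V − nb) = (1.73)(0.08314)(427.4)/(2.02 − 1.73×0.0377) = 61.474/1.9548 = 31.448 bar
a n²/V² = (4.21)(1.73)²/(2.02)² = 3.0880 bar
P = 31.448 − 3.0880 = 28.36 bar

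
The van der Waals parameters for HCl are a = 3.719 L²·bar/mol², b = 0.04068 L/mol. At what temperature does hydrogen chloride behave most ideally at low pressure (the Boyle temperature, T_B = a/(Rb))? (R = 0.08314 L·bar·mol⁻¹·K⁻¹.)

For a van der Waals gas the second virial coefficient B₂ = b − a/(RT) vanishes at T_B = a/(Rb).
T_B = 3.719/(0.08314×0.04068) = 3.719/0.0033821 = 1100 K

T_B ≈ 1100 K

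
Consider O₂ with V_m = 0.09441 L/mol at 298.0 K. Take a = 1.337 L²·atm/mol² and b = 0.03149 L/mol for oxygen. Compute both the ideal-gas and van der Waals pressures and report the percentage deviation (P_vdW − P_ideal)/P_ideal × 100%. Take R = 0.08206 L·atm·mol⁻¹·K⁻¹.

Ideal: P_ideal = RT/V_m = (0.08206)(298.0)/0.09441 = 259.018 atm
vdW: P = RT/(V_m − b) − a/V_m² = 24.4539/0.0629200 − 1.337/0.00891325 = 388.651 − 150.001 = 238.650 atm
% deviation = (238.650 − 259.018)/259.018 × 100% = -7.86%

-7.86 %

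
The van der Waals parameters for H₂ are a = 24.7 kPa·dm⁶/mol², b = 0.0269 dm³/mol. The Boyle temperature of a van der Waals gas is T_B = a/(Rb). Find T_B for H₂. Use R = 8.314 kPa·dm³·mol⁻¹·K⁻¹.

T_B ≈ 110.4 K

For a van der Waals gas the second virial coefficient B₂ = b − a/(RT) vanishes at T_B = a/(Rb).
T_B = 24.7/(8.314×0.0269) = 24.7/0.22365 = 110.4 K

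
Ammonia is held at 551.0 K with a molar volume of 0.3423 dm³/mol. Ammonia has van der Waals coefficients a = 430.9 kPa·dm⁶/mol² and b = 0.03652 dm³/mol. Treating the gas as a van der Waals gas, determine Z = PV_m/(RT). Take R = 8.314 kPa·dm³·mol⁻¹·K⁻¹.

Z ≈ 0.8446

P = RT/(V_m − b) − a/V_m² = (8.314)(551.0)/(0.3423 − 0.03652) − 430.9/(0.3423)²
  = 4581.0/0.30578 − 3677.6 = 14981 − 3677.6 = 11303 kPa
Z = PV_m/(RT) = (11303)(0.3423)/((8.314)(551.0)) = 3869.0/4581.0 = 0.8446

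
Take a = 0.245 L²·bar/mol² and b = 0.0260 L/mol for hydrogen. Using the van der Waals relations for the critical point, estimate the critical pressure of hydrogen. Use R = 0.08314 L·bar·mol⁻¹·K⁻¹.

P_c ≈ 13.42 bar

For a van der Waals gas, P_c = a/(27b²).
P_c = 0.245/(27×(0.0260)²) = 0.245/0.018252 = 13.42 bar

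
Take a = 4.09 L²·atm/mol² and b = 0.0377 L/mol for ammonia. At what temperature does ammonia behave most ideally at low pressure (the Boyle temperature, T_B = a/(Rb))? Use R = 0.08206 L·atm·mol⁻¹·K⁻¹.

T_B ≈ 1322 K

For a van der Waals gas the second virial coefficient B₂ = b − a/(RT) vanishes at T_B = a/(Rb).
T_B = 4.09/(0.08206×0.0377) = 4.09/0.0030937 = 1322 K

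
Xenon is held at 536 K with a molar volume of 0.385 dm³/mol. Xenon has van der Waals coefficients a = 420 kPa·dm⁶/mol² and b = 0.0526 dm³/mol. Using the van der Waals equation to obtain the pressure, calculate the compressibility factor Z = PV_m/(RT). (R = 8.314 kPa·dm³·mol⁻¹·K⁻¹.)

Z ≈ 0.9134

P = RT/(V_m − b) − a/V_m² = (8.314)(536)/(0.385 − 0.0526) − 420/(0.385)²
  = 4456.3/0.33240 − 2833.5 = 13406 − 2833.5 = 10573 kPa
Z = PV_m/(RT) = (10573)(0.385)/((8.314)(536)) = 4070.6/4456.3 = 0.9134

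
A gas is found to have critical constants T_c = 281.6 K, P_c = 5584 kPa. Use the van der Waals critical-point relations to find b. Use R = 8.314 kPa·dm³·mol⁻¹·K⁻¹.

b ≈ 0.05241 dm³/mol

From T_c = 8a/(27Rb) and P_c = a/(27b²): b = R T_c/(8 P_c).
b = (8.314)(281.6)/(8×5584) = 2341.2/44672 = 0.05241 dm³/mol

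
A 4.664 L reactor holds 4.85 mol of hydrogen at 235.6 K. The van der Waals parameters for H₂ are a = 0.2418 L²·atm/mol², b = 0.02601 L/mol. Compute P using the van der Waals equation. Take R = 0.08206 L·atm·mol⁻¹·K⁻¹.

P ≈ 20.40 atm

P = nRT/(V − nb) − a n²/V²
nRT/(V − nb) = (4.85)(0.08206)(235.6)/(4.664 − 4.85×0.02601) = 93.767/4.5379 = 20.663 atm
a n²/V² = (0.2418)(4.85)²/(4.664)² = 0.26147 atm
P = 20.663 − 0.26147 = 20.40 atm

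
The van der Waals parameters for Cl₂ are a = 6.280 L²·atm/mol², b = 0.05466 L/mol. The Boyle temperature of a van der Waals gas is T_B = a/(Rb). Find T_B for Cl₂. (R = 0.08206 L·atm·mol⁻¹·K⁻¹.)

For a van der Waals gas the second virial coefficient B₂ = b − a/(RT) vanishes at T_B = a/(Rb).
T_B = 6.280/(0.08206×0.05466) = 6.280/0.0044854 = 1400 K

T_B ≈ 1400 K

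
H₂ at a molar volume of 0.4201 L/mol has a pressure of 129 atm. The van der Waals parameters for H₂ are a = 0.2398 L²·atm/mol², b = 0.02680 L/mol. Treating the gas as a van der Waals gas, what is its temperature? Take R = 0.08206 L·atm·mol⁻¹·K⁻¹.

T ≈ 624.8 K

T = (P + a/V_m²)(V_m − b)/R
P + a/V_m² = 129 + 0.2398/(0.4201)² = 130.36 atm
V_m − b = 0.4201 − 0.02680 = 0.39330 L/mol
T = (130.36)(0.39330)/0.08206 = 624.8 K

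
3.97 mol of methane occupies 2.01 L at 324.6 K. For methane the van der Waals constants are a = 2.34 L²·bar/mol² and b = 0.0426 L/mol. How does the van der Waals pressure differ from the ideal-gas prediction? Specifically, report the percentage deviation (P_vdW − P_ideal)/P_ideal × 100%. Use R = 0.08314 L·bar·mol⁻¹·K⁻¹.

Ideal: P_ideal = nRT/V = (3.97)(0.08314)(324.6)/2.01 = 53.3032 bar
vdW: P = nRT/(V − nb) − a n²/V² = 107.139/1.84088 − 36.8805/4.04010 = 58.1999 − 9.12861 = 49.0713 bar
% deviation = (49.0713 − 53.3032)/53.3032 × 100% = -7.94%

-7.94 %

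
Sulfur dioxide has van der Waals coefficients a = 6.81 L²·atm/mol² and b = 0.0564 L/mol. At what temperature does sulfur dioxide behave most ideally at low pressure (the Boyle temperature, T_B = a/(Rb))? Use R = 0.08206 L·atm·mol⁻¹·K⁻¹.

For a van der Waals gas the second virial coefficient B₂ = b − a/(RT) vanishes at T_B = a/(Rb).
T_B = 6.81/(0.08206×0.0564) = 6.81/0.0046282 = 1471 K

T_B ≈ 1471 K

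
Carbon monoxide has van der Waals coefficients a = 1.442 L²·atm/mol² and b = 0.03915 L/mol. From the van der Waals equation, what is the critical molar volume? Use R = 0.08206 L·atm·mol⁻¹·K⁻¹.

For a van der Waals gas, V_m,c = 3b.
V_m,c = 3×0.03915 = 0.1175 L/mol

V_m,c ≈ 0.1175 L/mol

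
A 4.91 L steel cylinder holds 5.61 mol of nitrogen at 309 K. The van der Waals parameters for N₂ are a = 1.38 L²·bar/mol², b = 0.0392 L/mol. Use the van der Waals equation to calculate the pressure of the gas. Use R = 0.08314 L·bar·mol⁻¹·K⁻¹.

P ≈ 28.93 bar

P = nRT/(V − nb) − a n²/V²
nRT/(V − nb) = (5.61)(0.08314)(309)/(4.91 − 5.61×0.0392) = 144.12/4.6901 = 30.729 bar
a n²/V² = (1.38)(5.61)²/(4.91)² = 1.8015 bar
P = 30.729 − 1.8015 = 28.93 bar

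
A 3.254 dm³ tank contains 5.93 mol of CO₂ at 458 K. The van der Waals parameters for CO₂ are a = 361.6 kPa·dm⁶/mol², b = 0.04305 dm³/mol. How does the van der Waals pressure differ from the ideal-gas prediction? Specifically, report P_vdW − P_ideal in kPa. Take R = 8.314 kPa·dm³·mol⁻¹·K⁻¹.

Ideal: P_ideal = nRT/V = (5.93)(8.314)(458)/3.254 = 6939.25 kPa
vdW: P = nRT/(V − nb) − a n²/V² = 22580.3/2.99871 − 12715.6/10.5885 = 7530.00 − 1200.89 = 6329.11 kPa
ΔP = 6329.11 − 6939.25 = -610.1 kPa

ΔP ≈ -610.1 kPa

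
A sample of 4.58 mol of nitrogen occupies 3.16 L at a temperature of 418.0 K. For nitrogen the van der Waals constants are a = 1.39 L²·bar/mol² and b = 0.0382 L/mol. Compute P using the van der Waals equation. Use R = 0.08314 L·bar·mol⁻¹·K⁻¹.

P = nRT/(V − nb) − a n²/V²
nRT/(V − nb) = (4.58)(0.08314)(418.0)/(3.16 − 4.58×0.0382) = 159.17/2.9850 = 53.323 bar
a n²/V² = (1.39)(4.58)²/(3.16)² = 2.9199 bar
P = 53.323 − 2.9199 = 50.40 bar

P ≈ 50.40 bar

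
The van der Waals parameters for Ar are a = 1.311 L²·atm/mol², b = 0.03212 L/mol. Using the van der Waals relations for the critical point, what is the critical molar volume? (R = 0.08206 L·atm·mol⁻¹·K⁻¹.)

For a van der Waals gas, V_m,c = 3b.
V_m,c = 3×0.03212 = 0.09636 L/mol

V_m,c ≈ 0.09636 L/mol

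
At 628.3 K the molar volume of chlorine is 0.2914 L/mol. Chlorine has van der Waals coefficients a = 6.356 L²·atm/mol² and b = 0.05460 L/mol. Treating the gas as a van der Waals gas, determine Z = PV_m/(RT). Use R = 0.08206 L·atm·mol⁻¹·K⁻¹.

P = RT/(V_m − b) − a/V_m² = (0.08206)(628.3)/(0.2914 − 0.05460) − 6.356/(0.2914)²
  = 51.558/0.23680 − 74.852 = 217.73 − 74.852 = 142.88 atm
Z = PV_m/(RT) = (142.88)(0.2914)/((0.08206)(628.3)) = 41.635/51.558 = 0.8075

Z ≈ 0.8075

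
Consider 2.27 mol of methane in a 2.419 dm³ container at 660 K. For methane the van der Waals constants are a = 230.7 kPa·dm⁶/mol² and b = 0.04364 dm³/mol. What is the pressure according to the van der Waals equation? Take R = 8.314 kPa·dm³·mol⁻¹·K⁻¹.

P = nRT/(V − nb) − a n²/V²
nRT/(V − nb) = (2.27)(8.314)(660)/(2.419 − 2.27×0.04364) = 12456/2.3199 = 5369.2 kPa
a n²/V² = (230.7)(2.27)²/(2.419)² = 203.16 kPa
P = 5369.2 − 203.16 = 5166 kPa

P ≈ 5166 kPa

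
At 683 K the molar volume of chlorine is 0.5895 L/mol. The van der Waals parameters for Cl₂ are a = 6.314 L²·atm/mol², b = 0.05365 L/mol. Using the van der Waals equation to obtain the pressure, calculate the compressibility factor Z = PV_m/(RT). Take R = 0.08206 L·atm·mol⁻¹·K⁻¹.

Z ≈ 0.9090

P = RT/(V_m − b) − a/V_m² = (0.08206)(683)/(0.5895 − 0.05365) − 6.314/(0.5895)²
  = 56.047/0.53585 − 18.169 = 104.59 − 18.169 = 86.42 atm
Z = PV_m/(RT) = (86.42)(0.5895)/((0.08206)(683)) = 50.945/56.047 = 0.9090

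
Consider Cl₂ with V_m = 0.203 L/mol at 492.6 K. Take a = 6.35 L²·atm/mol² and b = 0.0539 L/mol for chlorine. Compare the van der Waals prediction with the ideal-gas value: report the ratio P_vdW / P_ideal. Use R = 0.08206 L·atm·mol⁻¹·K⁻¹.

P_vdW / P_ideal ≈ 0.5877

Ideal: P_ideal = RT/V_m = (0.08206)(492.6)/0.203 = 199.127 atm
vdW: P = RT/(V_m − b) − a/V_m² = 40.4228/0.149100 − 6.35/0.0412090 = 271.112 − 154.093 = 117.019 atm
Ratio = 117.019/199.127 = 0.5877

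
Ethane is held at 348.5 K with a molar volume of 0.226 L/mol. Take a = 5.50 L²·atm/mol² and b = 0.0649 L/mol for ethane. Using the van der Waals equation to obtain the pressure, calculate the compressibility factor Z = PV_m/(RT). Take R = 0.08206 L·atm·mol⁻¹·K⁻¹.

Z ≈ 0.5519

P = RT/(V_m − b) − a/V_m² = (0.08206)(348.5)/(0.226 − 0.0649) − 5.50/(0.226)²
  = 28.598/0.16110 − 107.68 = 177.52 − 107.68 = 69.84 atm
Z = PV_m/(RT) = (69.84)(0.226)/((0.08206)(348.5)) = 15.784/28.598 = 0.5519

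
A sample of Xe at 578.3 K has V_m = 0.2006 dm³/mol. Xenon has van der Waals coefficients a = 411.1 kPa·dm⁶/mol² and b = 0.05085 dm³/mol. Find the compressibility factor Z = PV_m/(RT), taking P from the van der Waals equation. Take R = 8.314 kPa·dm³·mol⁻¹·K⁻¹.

P = RT/(V_m − b) − a/V_m² = (8.314)(578.3)/(0.2006 − 0.05085) − 411.1/(0.2006)²
  = 4808.0/0.14975 − 10216 = 32107 − 10216 = 21891 kPa
Z = PV_m/(RT) = (21891)(0.2006)/((8.314)(578.3)) = 4391.3/4808.0 = 0.9133

Z ≈ 0.9133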